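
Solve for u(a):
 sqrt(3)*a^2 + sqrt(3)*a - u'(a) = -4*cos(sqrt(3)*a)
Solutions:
 u(a) = C1 + sqrt(3)*a^3/3 + sqrt(3)*a^2/2 + 4*sqrt(3)*sin(sqrt(3)*a)/3


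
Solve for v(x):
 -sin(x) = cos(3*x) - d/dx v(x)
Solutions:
 v(x) = C1 + sin(3*x)/3 - cos(x)


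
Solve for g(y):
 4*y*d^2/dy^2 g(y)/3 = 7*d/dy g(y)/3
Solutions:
 g(y) = C1 + C2*y^(11/4)


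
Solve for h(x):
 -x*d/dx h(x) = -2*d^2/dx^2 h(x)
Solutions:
 h(x) = C1 + C2*erfi(x/2)


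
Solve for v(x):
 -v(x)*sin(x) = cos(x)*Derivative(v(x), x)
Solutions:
 v(x) = C1*cos(x)


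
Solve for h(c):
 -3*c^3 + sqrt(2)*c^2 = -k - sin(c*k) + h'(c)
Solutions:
 h(c) = C1 - 3*c^4/4 + sqrt(2)*c^3/3 + c*k - cos(c*k)/k


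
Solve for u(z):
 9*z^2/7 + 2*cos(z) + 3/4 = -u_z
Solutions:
 u(z) = C1 - 3*z^3/7 - 3*z/4 - 2*sin(z)


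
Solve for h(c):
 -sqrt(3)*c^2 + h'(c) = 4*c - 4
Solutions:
 h(c) = C1 + sqrt(3)*c^3/3 + 2*c^2 - 4*c


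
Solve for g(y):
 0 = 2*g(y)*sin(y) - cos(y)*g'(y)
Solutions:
 g(y) = C1/cos(y)^2


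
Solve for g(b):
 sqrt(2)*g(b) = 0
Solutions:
 g(b) = 0


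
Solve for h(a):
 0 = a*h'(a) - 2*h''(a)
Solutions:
 h(a) = C1 + C2*erfi(a/2)


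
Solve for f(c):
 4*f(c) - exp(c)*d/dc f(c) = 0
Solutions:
 f(c) = C1*exp(-4*exp(-c))


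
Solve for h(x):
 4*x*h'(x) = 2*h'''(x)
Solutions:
 h(x) = C1 + Integral(C2*airyai(2^(1/3)*x) + C3*airybi(2^(1/3)*x), x)


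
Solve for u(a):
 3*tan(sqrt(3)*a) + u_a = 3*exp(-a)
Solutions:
 u(a) = C1 - sqrt(3)*log(tan(sqrt(3)*a)^2 + 1)/2 - 3*exp(-a)


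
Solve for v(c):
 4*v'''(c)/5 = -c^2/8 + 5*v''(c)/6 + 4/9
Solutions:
 v(c) = C1 + C2*c + C3*exp(25*c/24) + c^4/80 + 6*c^3/125 - 1204*c^2/9375


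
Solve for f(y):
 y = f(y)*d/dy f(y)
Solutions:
 f(y) = -sqrt(C1 + y^2)
 f(y) = sqrt(C1 + y^2)


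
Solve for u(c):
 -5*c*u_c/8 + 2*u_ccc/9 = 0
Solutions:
 u(c) = C1 + Integral(C2*airyai(2^(2/3)*45^(1/3)*c/4) + C3*airybi(2^(2/3)*45^(1/3)*c/4), c)


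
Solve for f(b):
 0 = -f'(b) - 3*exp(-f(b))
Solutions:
 f(b) = log(C1 - 3*b)


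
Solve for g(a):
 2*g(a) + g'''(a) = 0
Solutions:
 g(a) = C3*exp(-2^(1/3)*a) + (C1*sin(2^(1/3)*sqrt(3)*a/2) + C2*cos(2^(1/3)*sqrt(3)*a/2))*exp(2^(1/3)*a/2)


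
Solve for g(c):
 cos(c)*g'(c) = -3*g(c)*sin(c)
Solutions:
 g(c) = C1*cos(c)^3


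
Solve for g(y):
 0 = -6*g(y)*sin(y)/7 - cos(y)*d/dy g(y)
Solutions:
 g(y) = C1*cos(y)^(6/7)


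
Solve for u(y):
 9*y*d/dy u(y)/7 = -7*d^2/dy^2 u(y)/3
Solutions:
 u(y) = C1 + C2*erf(3*sqrt(6)*y/14)


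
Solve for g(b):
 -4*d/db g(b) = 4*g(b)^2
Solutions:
 g(b) = 1/(C1 + b)


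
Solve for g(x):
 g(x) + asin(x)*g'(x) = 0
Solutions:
 g(x) = C1*exp(-Integral(1/asin(x), x))


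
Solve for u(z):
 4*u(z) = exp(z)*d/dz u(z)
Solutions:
 u(z) = C1*exp(-4*exp(-z))


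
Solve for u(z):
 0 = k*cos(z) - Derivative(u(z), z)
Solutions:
 u(z) = C1 + k*sin(z)


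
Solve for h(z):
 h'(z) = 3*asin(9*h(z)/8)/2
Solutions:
 Integral(1/asin(9*_y/8), (_y, h(z))) = C1 + 3*z/2


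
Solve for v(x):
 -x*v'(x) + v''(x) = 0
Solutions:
 v(x) = C1 + C2*erfi(sqrt(2)*x/2)


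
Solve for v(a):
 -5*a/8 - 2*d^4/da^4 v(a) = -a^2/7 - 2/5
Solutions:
 v(a) = C1 + C2*a + C3*a^2 + C4*a^3 + a^6/5040 - a^5/384 + a^4/120


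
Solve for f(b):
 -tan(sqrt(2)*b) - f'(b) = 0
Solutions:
 f(b) = C1 + sqrt(2)*log(cos(sqrt(2)*b))/2


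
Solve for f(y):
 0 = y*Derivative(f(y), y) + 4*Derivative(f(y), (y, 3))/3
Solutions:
 f(y) = C1 + Integral(C2*airyai(-6^(1/3)*y/2) + C3*airybi(-6^(1/3)*y/2), y)


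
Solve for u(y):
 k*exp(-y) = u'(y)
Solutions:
 u(y) = C1 - k*exp(-y)


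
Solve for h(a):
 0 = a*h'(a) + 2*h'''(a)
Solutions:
 h(a) = C1 + Integral(C2*airyai(-2^(2/3)*a/2) + C3*airybi(-2^(2/3)*a/2), a)


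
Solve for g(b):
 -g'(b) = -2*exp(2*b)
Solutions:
 g(b) = C1 + exp(2*b)


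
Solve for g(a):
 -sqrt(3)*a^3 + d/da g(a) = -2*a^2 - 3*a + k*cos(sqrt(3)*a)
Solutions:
 g(a) = C1 + sqrt(3)*a^4/4 - 2*a^3/3 - 3*a^2/2 + sqrt(3)*k*sin(sqrt(3)*a)/3


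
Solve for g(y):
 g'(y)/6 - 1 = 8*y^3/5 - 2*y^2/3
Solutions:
 g(y) = C1 + 12*y^4/5 - 4*y^3/3 + 6*y


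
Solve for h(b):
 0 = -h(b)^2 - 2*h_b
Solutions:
 h(b) = 2/(C1 + b)


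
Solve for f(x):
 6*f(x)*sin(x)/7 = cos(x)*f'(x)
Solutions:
 f(x) = C1/cos(x)^(6/7)


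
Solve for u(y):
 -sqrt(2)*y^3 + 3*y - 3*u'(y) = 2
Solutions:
 u(y) = C1 - sqrt(2)*y^4/12 + y^2/2 - 2*y/3


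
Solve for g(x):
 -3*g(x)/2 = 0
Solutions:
 g(x) = 0


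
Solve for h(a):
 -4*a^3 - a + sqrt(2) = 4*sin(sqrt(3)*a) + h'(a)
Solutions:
 h(a) = C1 - a^4 - a^2/2 + sqrt(2)*a + 4*sqrt(3)*cos(sqrt(3)*a)/3


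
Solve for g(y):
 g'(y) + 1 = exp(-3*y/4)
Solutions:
 g(y) = C1 - y - 4*exp(-3*y/4)/3


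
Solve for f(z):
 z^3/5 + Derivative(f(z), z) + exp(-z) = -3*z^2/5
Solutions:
 f(z) = C1 - z^4/20 - z^3/5 + exp(-z)


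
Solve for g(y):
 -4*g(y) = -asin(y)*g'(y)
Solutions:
 g(y) = C1*exp(4*Integral(1/asin(y), y))


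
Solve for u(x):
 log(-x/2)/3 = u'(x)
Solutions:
 u(x) = C1 + x*log(-x)/3 + x*(-1 - log(2))/3


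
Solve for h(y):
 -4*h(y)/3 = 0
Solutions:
 h(y) = 0


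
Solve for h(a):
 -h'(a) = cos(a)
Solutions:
 h(a) = C1 - sin(a)


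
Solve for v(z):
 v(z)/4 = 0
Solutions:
 v(z) = 0


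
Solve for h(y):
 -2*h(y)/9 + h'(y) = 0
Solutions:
 h(y) = C1*exp(2*y/9)


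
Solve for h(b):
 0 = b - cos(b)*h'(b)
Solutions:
 h(b) = C1 + Integral(b/cos(b), b)


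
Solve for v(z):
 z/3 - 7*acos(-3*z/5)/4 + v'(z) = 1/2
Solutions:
 v(z) = C1 - z^2/6 + 7*z*acos(-3*z/5)/4 + z/2 + 7*sqrt(25 - 9*z^2)/12


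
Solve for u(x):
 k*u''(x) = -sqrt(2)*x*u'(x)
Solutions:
 u(x) = C1 + C2*sqrt(k)*erf(2^(3/4)*x*sqrt(1/k)/2)


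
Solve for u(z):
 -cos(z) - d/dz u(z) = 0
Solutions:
 u(z) = C1 - sin(z)


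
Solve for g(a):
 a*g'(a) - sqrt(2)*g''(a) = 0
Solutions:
 g(a) = C1 + C2*erfi(2^(1/4)*a/2)


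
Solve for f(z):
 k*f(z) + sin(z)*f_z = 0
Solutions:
 f(z) = C1*exp(k*(-log(cos(z) - 1) + log(cos(z) + 1))/2)


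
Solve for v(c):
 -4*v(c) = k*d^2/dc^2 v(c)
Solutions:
 v(c) = C1*exp(-2*c*sqrt(-1/k)) + C2*exp(2*c*sqrt(-1/k))


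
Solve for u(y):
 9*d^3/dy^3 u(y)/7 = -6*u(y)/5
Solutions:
 u(y) = C3*exp(-14^(1/3)*15^(2/3)*y/15) + (C1*sin(14^(1/3)*3^(1/6)*5^(2/3)*y/10) + C2*cos(14^(1/3)*3^(1/6)*5^(2/3)*y/10))*exp(14^(1/3)*15^(2/3)*y/30)


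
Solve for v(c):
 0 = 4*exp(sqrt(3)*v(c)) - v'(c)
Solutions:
 v(c) = sqrt(3)*(2*log(-1/(C1 + 4*c)) - log(3))/6


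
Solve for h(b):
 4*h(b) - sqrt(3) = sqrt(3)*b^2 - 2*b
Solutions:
 h(b) = sqrt(3)*b^2/4 - b/2 + sqrt(3)/4


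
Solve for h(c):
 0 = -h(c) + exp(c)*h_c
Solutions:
 h(c) = C1*exp(-exp(-c))


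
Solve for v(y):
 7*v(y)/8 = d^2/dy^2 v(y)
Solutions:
 v(y) = C1*exp(-sqrt(14)*y/4) + C2*exp(sqrt(14)*y/4)


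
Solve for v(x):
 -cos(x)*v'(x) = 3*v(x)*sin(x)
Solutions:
 v(x) = C1*cos(x)^3


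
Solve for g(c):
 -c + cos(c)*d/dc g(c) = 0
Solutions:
 g(c) = C1 + Integral(c/cos(c), c)


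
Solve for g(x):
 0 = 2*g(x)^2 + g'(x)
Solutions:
 g(x) = 1/(C1 + 2*x)


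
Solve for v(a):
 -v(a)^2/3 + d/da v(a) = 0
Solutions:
 v(a) = -3/(C1 + a)


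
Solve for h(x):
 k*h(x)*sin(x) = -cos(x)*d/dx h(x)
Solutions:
 h(x) = C1*exp(k*log(cos(x)))


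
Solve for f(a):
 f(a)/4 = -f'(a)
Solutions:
 f(a) = C1*exp(-a/4)


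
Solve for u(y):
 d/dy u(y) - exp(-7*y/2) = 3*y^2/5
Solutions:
 u(y) = C1 + y^3/5 - 2*exp(-7*y/2)/7


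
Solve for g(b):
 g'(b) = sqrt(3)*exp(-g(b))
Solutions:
 g(b) = log(C1 + sqrt(3)*b)


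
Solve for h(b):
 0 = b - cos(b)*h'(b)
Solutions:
 h(b) = C1 + Integral(b/cos(b), b)


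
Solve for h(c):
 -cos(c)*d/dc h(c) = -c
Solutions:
 h(c) = C1 + Integral(c/cos(c), c)


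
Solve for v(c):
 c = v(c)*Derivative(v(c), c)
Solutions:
 v(c) = -sqrt(C1 + c^2)
 v(c) = sqrt(C1 + c^2)


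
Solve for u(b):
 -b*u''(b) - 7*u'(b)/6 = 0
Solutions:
 u(b) = C1 + C2/b^(1/6)


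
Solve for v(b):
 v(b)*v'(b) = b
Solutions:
 v(b) = -sqrt(C1 + b^2)
 v(b) = sqrt(C1 + b^2)


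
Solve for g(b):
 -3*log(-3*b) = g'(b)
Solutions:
 g(b) = C1 - 3*b*log(-b) + 3*b*(1 - log(3))


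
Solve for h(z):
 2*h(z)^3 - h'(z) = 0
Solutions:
 h(z) = -sqrt(2)*sqrt(-1/(C1 + 2*z))/2
 h(z) = sqrt(2)*sqrt(-1/(C1 + 2*z))/2


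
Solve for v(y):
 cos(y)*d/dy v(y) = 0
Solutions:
 v(y) = C1


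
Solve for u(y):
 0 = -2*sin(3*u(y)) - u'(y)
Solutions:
 u(y) = -acos((-C1 - exp(12*y))/(C1 - exp(12*y)))/3 + 2*pi/3
 u(y) = acos((-C1 - exp(12*y))/(C1 - exp(12*y)))/3


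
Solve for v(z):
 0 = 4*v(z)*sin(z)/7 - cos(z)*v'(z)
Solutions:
 v(z) = C1/cos(z)^(4/7)


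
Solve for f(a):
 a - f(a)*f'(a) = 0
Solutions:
 f(a) = -sqrt(C1 + a^2)
 f(a) = sqrt(C1 + a^2)


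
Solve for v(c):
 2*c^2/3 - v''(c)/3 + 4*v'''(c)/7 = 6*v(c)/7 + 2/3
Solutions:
 v(c) = C1*exp(c*(-(108*sqrt(107034) + 35335)^(1/3) - 49/(108*sqrt(107034) + 35335)^(1/3) + 14)/72)*sin(sqrt(3)*c*(-(108*sqrt(107034) + 35335)^(1/3) + 49/(108*sqrt(107034) + 35335)^(1/3))/72) + C2*exp(c*(-(108*sqrt(107034) + 35335)^(1/3) - 49/(108*sqrt(107034) + 35335)^(1/3) + 14)/72)*cos(sqrt(3)*c*(-(108*sqrt(107034) + 35335)^(1/3) + 49/(108*sqrt(107034) + 35335)^(1/3))/72) + C3*exp(c*(49/(108*sqrt(107034) + 35335)^(1/3) + 7 + (108*sqrt(107034) + 35335)^(1/3))/36) + 7*c^2/9 - 112/81


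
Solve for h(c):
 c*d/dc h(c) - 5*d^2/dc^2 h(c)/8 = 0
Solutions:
 h(c) = C1 + C2*erfi(2*sqrt(5)*c/5)


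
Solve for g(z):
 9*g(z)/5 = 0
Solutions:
 g(z) = 0


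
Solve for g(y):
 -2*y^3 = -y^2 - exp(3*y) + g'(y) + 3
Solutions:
 g(y) = C1 - y^4/2 + y^3/3 - 3*y + exp(3*y)/3


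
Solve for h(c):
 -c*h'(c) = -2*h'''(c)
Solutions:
 h(c) = C1 + Integral(C2*airyai(2^(2/3)*c/2) + C3*airybi(2^(2/3)*c/2), c)


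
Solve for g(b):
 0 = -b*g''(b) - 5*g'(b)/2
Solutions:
 g(b) = C1 + C2/b^(3/2)


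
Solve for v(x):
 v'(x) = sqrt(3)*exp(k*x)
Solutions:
 v(x) = C1 + sqrt(3)*exp(k*x)/k


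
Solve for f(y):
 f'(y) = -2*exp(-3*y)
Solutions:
 f(y) = C1 + 2*exp(-3*y)/3


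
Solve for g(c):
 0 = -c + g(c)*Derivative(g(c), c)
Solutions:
 g(c) = -sqrt(C1 + c^2)
 g(c) = sqrt(C1 + c^2)


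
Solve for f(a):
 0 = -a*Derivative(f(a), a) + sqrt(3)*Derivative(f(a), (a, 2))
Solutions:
 f(a) = C1 + C2*erfi(sqrt(2)*3^(3/4)*a/6)


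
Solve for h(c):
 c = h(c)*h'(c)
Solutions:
 h(c) = -sqrt(C1 + c^2)
 h(c) = sqrt(C1 + c^2)


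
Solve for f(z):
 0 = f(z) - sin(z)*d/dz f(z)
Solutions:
 f(z) = C1*sqrt(cos(z) - 1)/sqrt(cos(z) + 1)


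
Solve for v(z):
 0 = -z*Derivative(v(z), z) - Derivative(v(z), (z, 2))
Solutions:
 v(z) = C1 + C2*erf(sqrt(2)*z/2)


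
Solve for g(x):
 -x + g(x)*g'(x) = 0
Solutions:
 g(x) = -sqrt(C1 + x^2)
 g(x) = sqrt(C1 + x^2)


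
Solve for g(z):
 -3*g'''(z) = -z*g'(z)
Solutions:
 g(z) = C1 + Integral(C2*airyai(3^(2/3)*z/3) + C3*airybi(3^(2/3)*z/3), z)


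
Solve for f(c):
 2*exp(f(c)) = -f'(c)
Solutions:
 f(c) = log(1/(C1 + 2*c))


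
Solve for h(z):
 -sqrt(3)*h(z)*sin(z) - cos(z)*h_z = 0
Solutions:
 h(z) = C1*cos(z)^(sqrt(3))


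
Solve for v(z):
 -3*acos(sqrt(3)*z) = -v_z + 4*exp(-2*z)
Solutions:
 v(z) = C1 + 3*z*acos(sqrt(3)*z) - sqrt(3)*sqrt(1 - 3*z^2) - 2*exp(-2*z)


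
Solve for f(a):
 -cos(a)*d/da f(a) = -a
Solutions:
 f(a) = C1 + Integral(a/cos(a), a)


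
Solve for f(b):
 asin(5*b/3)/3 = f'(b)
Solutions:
 f(b) = C1 + b*asin(5*b/3)/3 + sqrt(9 - 25*b^2)/15


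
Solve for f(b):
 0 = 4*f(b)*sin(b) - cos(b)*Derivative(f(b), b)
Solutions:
 f(b) = C1/cos(b)^4


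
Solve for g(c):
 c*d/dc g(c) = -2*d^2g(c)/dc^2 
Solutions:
 g(c) = C1 + C2*erf(c/2)


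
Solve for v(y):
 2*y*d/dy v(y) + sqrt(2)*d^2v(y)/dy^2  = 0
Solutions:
 v(y) = C1 + C2*erf(2^(3/4)*y/2)


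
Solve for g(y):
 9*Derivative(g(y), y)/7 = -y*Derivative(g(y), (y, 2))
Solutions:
 g(y) = C1 + C2/y^(2/7)


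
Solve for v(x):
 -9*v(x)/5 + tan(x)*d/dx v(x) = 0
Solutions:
 v(x) = C1*sin(x)^(9/5)


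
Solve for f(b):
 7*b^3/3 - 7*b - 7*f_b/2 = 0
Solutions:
 f(b) = C1 + b^4/6 - b^2


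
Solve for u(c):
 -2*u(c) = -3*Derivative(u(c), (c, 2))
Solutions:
 u(c) = C1*exp(-sqrt(6)*c/3) + C2*exp(sqrt(6)*c/3)


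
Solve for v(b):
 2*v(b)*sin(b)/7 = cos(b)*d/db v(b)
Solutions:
 v(b) = C1/cos(b)^(2/7)


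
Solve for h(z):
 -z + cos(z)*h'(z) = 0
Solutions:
 h(z) = C1 + Integral(z/cos(z), z)


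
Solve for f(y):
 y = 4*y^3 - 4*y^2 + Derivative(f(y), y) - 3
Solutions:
 f(y) = C1 - y^4 + 4*y^3/3 + y^2/2 + 3*y


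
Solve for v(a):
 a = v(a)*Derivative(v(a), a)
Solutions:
 v(a) = -sqrt(C1 + a^2)
 v(a) = sqrt(C1 + a^2)


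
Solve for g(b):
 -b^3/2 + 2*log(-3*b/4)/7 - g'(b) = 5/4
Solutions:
 g(b) = C1 - b^4/8 + 2*b*log(-b)/7 + b*(-43 - 16*log(2) + 8*log(3))/28


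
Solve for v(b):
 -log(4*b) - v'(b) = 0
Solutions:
 v(b) = C1 - b*log(b) - b*log(4) + b


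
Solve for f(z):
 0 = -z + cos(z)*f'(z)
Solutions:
 f(z) = C1 + Integral(z/cos(z), z)


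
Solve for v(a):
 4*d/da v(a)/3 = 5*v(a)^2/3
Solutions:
 v(a) = -4/(C1 + 5*a)


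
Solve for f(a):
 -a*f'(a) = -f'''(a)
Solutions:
 f(a) = C1 + Integral(C2*airyai(a) + C3*airybi(a), a)


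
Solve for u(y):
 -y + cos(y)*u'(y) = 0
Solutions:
 u(y) = C1 + Integral(y/cos(y), y)


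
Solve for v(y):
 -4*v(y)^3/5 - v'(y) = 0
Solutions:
 v(y) = -sqrt(10)*sqrt(-1/(C1 - 4*y))/2
 v(y) = sqrt(10)*sqrt(-1/(C1 - 4*y))/2


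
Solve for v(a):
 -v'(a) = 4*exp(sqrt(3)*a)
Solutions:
 v(a) = C1 - 4*sqrt(3)*exp(sqrt(3)*a)/3


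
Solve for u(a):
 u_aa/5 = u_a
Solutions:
 u(a) = C1 + C2*exp(5*a)


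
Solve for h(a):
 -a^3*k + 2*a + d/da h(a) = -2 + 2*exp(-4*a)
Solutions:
 h(a) = C1 + a^4*k/4 - a^2 - 2*a - exp(-4*a)/2


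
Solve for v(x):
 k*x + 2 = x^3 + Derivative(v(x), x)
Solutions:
 v(x) = C1 + k*x^2/2 - x^4/4 + 2*x


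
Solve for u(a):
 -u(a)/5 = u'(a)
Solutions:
 u(a) = C1*exp(-a/5)


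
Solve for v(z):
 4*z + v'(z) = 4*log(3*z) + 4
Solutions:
 v(z) = C1 - 2*z^2 + 4*z*log(z) + z*log(81)


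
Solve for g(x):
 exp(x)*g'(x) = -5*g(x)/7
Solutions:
 g(x) = C1*exp(5*exp(-x)/7)


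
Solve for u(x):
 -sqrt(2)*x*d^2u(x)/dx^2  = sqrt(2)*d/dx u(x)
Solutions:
 u(x) = C1 + C2*log(x)


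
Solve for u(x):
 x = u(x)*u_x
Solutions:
 u(x) = -sqrt(C1 + x^2)
 u(x) = sqrt(C1 + x^2)


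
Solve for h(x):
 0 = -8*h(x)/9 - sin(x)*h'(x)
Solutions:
 h(x) = C1*(cos(x) + 1)^(4/9)/(cos(x) - 1)^(4/9)


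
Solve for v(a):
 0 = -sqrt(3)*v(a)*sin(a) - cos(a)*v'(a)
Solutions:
 v(a) = C1*cos(a)^(sqrt(3))


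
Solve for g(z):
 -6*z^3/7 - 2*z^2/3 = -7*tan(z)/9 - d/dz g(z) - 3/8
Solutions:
 g(z) = C1 + 3*z^4/14 + 2*z^3/9 - 3*z/8 + 7*log(cos(z))/9


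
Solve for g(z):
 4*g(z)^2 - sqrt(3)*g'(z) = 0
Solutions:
 g(z) = -3/(C1 + 4*sqrt(3)*z)


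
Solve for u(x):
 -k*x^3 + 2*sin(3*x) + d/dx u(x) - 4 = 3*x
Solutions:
 u(x) = C1 + k*x^4/4 + 3*x^2/2 + 4*x + 2*cos(3*x)/3


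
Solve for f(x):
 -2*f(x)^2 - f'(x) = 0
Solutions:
 f(x) = 1/(C1 + 2*x)


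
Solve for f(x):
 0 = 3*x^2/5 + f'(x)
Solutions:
 f(x) = C1 - x^3/5


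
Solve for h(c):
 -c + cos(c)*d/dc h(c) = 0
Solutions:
 h(c) = C1 + Integral(c/cos(c), c)


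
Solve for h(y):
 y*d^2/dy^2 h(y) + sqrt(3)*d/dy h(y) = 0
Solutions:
 h(y) = C1 + C2*y^(1 - sqrt(3))


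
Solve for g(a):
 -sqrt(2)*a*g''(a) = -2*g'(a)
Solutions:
 g(a) = C1 + C2*a^(1 + sqrt(2))


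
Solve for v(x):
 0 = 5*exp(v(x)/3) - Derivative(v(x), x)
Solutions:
 v(x) = 3*log(-1/(C1 + 5*x)) + 3*log(3)


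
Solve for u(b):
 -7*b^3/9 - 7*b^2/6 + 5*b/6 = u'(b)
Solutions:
 u(b) = C1 - 7*b^4/36 - 7*b^3/18 + 5*b^2/12


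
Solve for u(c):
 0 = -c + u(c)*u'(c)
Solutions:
 u(c) = -sqrt(C1 + c^2)
 u(c) = sqrt(C1 + c^2)


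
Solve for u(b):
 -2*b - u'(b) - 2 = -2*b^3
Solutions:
 u(b) = C1 + b^4/2 - b^2 - 2*b


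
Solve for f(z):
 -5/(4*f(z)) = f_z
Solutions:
 f(z) = -sqrt(C1 - 10*z)/2
 f(z) = sqrt(C1 - 10*z)/2


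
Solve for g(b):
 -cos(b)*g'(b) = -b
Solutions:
 g(b) = C1 + Integral(b/cos(b), b)


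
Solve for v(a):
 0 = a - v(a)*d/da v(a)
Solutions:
 v(a) = -sqrt(C1 + a^2)
 v(a) = sqrt(C1 + a^2)


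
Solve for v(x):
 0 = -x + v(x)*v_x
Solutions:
 v(x) = -sqrt(C1 + x^2)
 v(x) = sqrt(C1 + x^2)


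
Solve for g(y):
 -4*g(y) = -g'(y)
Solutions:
 g(y) = C1*exp(4*y)


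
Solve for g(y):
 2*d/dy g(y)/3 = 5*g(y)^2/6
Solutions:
 g(y) = -4/(C1 + 5*y)


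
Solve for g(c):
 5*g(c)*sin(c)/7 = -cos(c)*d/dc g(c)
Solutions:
 g(c) = C1*cos(c)^(5/7)


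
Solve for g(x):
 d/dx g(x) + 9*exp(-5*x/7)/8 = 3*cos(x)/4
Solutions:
 g(x) = C1 + 3*sin(x)/4 + 63*exp(-5*x/7)/40


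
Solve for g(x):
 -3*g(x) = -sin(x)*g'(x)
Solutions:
 g(x) = C1*(cos(x) - 1)^(3/2)/(cos(x) + 1)^(3/2)


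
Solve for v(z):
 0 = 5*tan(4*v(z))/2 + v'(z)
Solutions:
 v(z) = -asin(C1*exp(-10*z))/4 + pi/4
 v(z) = asin(C1*exp(-10*z))/4


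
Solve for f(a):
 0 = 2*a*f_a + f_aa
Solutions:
 f(a) = C1 + C2*erf(a)


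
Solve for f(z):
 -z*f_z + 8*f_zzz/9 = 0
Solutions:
 f(z) = C1 + Integral(C2*airyai(3^(2/3)*z/2) + C3*airybi(3^(2/3)*z/2), z)


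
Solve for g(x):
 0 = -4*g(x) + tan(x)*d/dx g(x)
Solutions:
 g(x) = C1*sin(x)^4


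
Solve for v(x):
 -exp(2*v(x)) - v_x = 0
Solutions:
 v(x) = log(-sqrt(-1/(C1 - x))) - log(2)/2
 v(x) = log(-1/(C1 - x))/2 - log(2)/2


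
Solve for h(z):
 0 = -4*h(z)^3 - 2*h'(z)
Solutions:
 h(z) = -sqrt(2)*sqrt(-1/(C1 - 2*z))/2
 h(z) = sqrt(2)*sqrt(-1/(C1 - 2*z))/2


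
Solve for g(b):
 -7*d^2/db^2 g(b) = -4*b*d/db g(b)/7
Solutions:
 g(b) = C1 + C2*erfi(sqrt(2)*b/7)


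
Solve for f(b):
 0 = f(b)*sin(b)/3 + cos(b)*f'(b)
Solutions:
 f(b) = C1*cos(b)^(1/3)


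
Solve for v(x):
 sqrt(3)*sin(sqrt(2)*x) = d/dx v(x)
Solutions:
 v(x) = C1 - sqrt(6)*cos(sqrt(2)*x)/2


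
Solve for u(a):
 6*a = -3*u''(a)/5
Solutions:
 u(a) = C1 + C2*a - 5*a^3/3


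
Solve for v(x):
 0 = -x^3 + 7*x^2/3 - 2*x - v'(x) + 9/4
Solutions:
 v(x) = C1 - x^4/4 + 7*x^3/9 - x^2 + 9*x/4


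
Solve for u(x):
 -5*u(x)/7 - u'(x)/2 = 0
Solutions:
 u(x) = C1*exp(-10*x/7)


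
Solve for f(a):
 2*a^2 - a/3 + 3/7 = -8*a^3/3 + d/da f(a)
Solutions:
 f(a) = C1 + 2*a^4/3 + 2*a^3/3 - a^2/6 + 3*a/7


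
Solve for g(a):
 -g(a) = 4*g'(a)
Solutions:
 g(a) = C1*exp(-a/4)


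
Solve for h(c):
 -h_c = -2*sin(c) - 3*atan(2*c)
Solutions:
 h(c) = C1 + 3*c*atan(2*c) - 3*log(4*c^2 + 1)/4 - 2*cos(c)


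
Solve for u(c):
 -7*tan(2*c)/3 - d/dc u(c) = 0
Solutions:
 u(c) = C1 + 7*log(cos(2*c))/6


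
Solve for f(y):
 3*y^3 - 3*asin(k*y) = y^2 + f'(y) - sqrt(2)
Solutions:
 f(y) = C1 + 3*y^4/4 - y^3/3 + sqrt(2)*y - 3*Piecewise((y*asin(k*y) + sqrt(-k^2*y^2 + 1)/k, Ne(k, 0)), (0, True))


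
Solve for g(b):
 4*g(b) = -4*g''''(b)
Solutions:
 g(b) = (C1*sin(sqrt(2)*b/2) + C2*cos(sqrt(2)*b/2))*exp(-sqrt(2)*b/2) + (C3*sin(sqrt(2)*b/2) + C4*cos(sqrt(2)*b/2))*exp(sqrt(2)*b/2)


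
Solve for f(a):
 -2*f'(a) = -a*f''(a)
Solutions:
 f(a) = C1 + C2*a^3


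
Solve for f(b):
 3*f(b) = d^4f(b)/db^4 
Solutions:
 f(b) = C1*exp(-3^(1/4)*b) + C2*exp(3^(1/4)*b) + C3*sin(3^(1/4)*b) + C4*cos(3^(1/4)*b)


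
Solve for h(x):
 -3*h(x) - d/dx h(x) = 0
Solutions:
 h(x) = C1*exp(-3*x)


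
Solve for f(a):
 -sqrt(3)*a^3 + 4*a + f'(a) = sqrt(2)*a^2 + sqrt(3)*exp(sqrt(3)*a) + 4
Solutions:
 f(a) = C1 + sqrt(3)*a^4/4 + sqrt(2)*a^3/3 - 2*a^2 + 4*a + exp(sqrt(3)*a)


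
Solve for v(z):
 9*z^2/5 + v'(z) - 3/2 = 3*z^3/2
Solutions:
 v(z) = C1 + 3*z^4/8 - 3*z^3/5 + 3*z/2


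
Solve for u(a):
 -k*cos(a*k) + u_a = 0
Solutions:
 u(a) = C1 + sin(a*k)


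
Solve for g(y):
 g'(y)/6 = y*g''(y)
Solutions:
 g(y) = C1 + C2*y^(7/6)


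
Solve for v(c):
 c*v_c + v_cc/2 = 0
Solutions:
 v(c) = C1 + C2*erf(c)


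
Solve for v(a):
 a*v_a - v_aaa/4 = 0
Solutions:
 v(a) = C1 + Integral(C2*airyai(2^(2/3)*a) + C3*airybi(2^(2/3)*a), a)


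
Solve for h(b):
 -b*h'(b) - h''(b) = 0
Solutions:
 h(b) = C1 + C2*erf(sqrt(2)*b/2)


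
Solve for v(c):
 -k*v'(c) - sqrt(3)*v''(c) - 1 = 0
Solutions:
 v(c) = C1 + C2*exp(-sqrt(3)*c*k/3) - c/k


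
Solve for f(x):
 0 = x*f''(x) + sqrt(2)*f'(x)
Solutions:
 f(x) = C1 + C2*x^(1 - sqrt(2))


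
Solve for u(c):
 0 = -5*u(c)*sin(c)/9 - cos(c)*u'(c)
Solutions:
 u(c) = C1*cos(c)^(5/9)


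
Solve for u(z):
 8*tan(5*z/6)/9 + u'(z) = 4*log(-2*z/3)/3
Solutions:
 u(z) = C1 + 4*z*log(-z)/3 - 4*z*log(3)/3 - 4*z/3 + 4*z*log(2)/3 + 16*log(cos(5*z/6))/15


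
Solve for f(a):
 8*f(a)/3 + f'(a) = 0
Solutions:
 f(a) = C1*exp(-8*a/3)


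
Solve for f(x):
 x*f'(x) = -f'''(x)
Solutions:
 f(x) = C1 + Integral(C2*airyai(-x) + C3*airybi(-x), x)


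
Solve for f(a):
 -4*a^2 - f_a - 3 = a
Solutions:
 f(a) = C1 - 4*a^3/3 - a^2/2 - 3*a


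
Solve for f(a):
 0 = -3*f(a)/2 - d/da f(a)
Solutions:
 f(a) = C1*exp(-3*a/2)


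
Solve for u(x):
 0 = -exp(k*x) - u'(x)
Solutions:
 u(x) = C1 - exp(k*x)/k


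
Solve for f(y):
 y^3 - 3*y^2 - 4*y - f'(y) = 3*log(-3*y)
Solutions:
 f(y) = C1 + y^4/4 - y^3 - 2*y^2 - 3*y*log(-y) + 3*y*(1 - log(3))


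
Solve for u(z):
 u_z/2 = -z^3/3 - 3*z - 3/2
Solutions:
 u(z) = C1 - z^4/6 - 3*z^2 - 3*z


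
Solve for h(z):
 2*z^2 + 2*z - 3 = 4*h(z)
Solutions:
 h(z) = z^2/2 + z/2 - 3/4


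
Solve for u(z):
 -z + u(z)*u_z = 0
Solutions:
 u(z) = -sqrt(C1 + z^2)
 u(z) = sqrt(C1 + z^2)


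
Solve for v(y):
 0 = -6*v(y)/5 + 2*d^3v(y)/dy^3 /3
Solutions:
 v(y) = C3*exp(15^(2/3)*y/5) + (C1*sin(3*3^(1/6)*5^(2/3)*y/10) + C2*cos(3*3^(1/6)*5^(2/3)*y/10))*exp(-15^(2/3)*y/10)


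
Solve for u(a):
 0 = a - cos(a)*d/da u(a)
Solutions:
 u(a) = C1 + Integral(a/cos(a), a)


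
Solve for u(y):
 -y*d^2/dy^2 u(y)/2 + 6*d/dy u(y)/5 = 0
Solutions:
 u(y) = C1 + C2*y^(17/5)


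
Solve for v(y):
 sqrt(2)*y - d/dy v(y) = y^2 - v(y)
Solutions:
 v(y) = C1*exp(y) + y^2 - sqrt(2)*y + 2*y - sqrt(2) + 2


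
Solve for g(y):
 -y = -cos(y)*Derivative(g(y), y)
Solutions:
 g(y) = C1 + Integral(y/cos(y), y)


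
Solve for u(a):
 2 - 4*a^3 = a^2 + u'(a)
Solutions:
 u(a) = C1 - a^4 - a^3/3 + 2*a


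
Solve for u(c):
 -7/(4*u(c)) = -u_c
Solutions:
 u(c) = -sqrt(C1 + 14*c)/2
 u(c) = sqrt(C1 + 14*c)/2


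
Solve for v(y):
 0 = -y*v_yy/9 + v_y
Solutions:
 v(y) = C1 + C2*y^10


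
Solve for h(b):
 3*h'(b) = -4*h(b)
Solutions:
 h(b) = C1*exp(-4*b/3)


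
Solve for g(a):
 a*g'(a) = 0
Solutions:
 g(a) = C1


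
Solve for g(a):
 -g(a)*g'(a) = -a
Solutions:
 g(a) = -sqrt(C1 + a^2)
 g(a) = sqrt(C1 + a^2)


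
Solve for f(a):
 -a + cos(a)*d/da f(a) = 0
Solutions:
 f(a) = C1 + Integral(a/cos(a), a)


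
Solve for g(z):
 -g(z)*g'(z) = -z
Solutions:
 g(z) = -sqrt(C1 + z^2)
 g(z) = sqrt(C1 + z^2)


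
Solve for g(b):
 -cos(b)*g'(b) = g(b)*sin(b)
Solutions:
 g(b) = C1*cos(b)


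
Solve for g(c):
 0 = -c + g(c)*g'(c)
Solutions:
 g(c) = -sqrt(C1 + c^2)
 g(c) = sqrt(C1 + c^2)


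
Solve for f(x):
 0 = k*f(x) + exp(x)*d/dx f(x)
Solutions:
 f(x) = C1*exp(k*exp(-x))


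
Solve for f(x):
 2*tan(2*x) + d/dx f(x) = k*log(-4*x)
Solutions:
 f(x) = C1 + k*x*(log(-x) - 1) + 2*k*x*log(2) + log(cos(2*x))


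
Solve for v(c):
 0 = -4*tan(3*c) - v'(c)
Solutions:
 v(c) = C1 + 4*log(cos(3*c))/3


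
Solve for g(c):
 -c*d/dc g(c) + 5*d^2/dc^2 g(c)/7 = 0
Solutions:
 g(c) = C1 + C2*erfi(sqrt(70)*c/10)


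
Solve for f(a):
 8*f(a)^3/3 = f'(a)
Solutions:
 f(a) = -sqrt(6)*sqrt(-1/(C1 + 8*a))/2
 f(a) = sqrt(6)*sqrt(-1/(C1 + 8*a))/2


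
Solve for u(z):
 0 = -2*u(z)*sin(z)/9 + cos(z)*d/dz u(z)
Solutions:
 u(z) = C1/cos(z)^(2/9)


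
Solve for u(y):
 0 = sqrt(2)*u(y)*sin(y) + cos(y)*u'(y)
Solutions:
 u(y) = C1*cos(y)^(sqrt(2))


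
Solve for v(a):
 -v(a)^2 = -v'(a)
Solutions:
 v(a) = -1/(C1 + a)


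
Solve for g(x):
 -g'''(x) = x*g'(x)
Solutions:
 g(x) = C1 + Integral(C2*airyai(-x) + C3*airybi(-x), x)


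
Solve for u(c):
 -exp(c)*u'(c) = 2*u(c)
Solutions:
 u(c) = C1*exp(2*exp(-c))


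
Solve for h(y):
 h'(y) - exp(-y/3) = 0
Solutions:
 h(y) = C1 - 3*exp(-y/3)


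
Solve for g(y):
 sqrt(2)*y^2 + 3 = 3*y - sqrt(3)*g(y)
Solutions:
 g(y) = -sqrt(6)*y^2/3 + sqrt(3)*y - sqrt(3)


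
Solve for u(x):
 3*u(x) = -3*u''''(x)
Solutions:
 u(x) = (C1*sin(sqrt(2)*x/2) + C2*cos(sqrt(2)*x/2))*exp(-sqrt(2)*x/2) + (C3*sin(sqrt(2)*x/2) + C4*cos(sqrt(2)*x/2))*exp(sqrt(2)*x/2)


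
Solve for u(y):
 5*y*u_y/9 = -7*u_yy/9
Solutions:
 u(y) = C1 + C2*erf(sqrt(70)*y/14)


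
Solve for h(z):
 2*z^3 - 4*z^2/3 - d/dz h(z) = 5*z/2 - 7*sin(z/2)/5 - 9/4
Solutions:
 h(z) = C1 + z^4/2 - 4*z^3/9 - 5*z^2/4 + 9*z/4 - 14*cos(z/2)/5


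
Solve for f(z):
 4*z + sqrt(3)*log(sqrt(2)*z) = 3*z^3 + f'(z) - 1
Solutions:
 f(z) = C1 - 3*z^4/4 + 2*z^2 + sqrt(3)*z*log(z) - sqrt(3)*z + sqrt(3)*z*log(2)/2 + z


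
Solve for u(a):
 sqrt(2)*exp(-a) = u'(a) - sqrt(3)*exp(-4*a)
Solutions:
 u(a) = C1 - sqrt(2)*exp(-a) - sqrt(3)*exp(-4*a)/4


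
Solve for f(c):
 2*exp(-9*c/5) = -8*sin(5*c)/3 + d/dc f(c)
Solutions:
 f(c) = C1 - 8*cos(5*c)/15 - 10*exp(-9*c/5)/9


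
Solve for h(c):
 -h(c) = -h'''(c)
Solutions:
 h(c) = C3*exp(c) + (C1*sin(sqrt(3)*c/2) + C2*cos(sqrt(3)*c/2))*exp(-c/2)


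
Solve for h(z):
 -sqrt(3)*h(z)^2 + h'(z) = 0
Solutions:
 h(z) = -1/(C1 + sqrt(3)*z)


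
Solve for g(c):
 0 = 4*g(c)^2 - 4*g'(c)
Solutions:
 g(c) = -1/(C1 + c)


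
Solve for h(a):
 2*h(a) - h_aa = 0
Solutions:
 h(a) = C1*exp(-sqrt(2)*a) + C2*exp(sqrt(2)*a)


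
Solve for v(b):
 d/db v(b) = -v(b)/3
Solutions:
 v(b) = C1*exp(-b/3)


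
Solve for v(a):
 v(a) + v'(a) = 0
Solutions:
 v(a) = C1*exp(-a)


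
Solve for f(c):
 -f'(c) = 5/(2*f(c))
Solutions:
 f(c) = -sqrt(C1 - 5*c)
 f(c) = sqrt(C1 - 5*c)


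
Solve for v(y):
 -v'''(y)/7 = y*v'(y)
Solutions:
 v(y) = C1 + Integral(C2*airyai(-7^(1/3)*y) + C3*airybi(-7^(1/3)*y), y)


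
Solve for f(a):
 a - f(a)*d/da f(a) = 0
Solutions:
 f(a) = -sqrt(C1 + a^2)
 f(a) = sqrt(C1 + a^2)


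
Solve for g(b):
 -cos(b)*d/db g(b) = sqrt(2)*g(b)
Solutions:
 g(b) = C1*(sin(b) - 1)^(sqrt(2)/2)/(sin(b) + 1)^(sqrt(2)/2)


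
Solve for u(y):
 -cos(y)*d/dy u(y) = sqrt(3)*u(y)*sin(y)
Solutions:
 u(y) = C1*cos(y)^(sqrt(3))


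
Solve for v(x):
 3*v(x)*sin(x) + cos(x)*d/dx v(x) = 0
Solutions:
 v(x) = C1*cos(x)^3


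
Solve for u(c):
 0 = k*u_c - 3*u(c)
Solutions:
 u(c) = C1*exp(3*c/k)


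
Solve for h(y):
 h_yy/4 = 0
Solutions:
 h(y) = C1 + C2*y


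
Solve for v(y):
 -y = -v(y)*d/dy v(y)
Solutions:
 v(y) = -sqrt(C1 + y^2)
 v(y) = sqrt(C1 + y^2)


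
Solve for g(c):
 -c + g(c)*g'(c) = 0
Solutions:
 g(c) = -sqrt(C1 + c^2)
 g(c) = sqrt(C1 + c^2)


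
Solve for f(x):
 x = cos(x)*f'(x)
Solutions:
 f(x) = C1 + Integral(x/cos(x), x)


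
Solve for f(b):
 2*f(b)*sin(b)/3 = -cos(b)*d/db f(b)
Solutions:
 f(b) = C1*cos(b)^(2/3)


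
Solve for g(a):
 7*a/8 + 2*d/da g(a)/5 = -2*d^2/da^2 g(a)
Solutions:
 g(a) = C1 + C2*exp(-a/5) - 35*a^2/32 + 175*a/16


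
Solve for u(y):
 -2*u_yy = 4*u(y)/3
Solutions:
 u(y) = C1*sin(sqrt(6)*y/3) + C2*cos(sqrt(6)*y/3)


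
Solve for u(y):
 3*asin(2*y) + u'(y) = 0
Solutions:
 u(y) = C1 - 3*y*asin(2*y) - 3*sqrt(1 - 4*y^2)/2


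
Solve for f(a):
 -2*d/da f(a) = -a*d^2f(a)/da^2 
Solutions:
 f(a) = C1 + C2*a^3


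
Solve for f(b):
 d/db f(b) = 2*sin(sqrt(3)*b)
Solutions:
 f(b) = C1 - 2*sqrt(3)*cos(sqrt(3)*b)/3


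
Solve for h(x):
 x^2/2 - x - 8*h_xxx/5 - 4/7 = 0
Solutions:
 h(x) = C1 + C2*x + C3*x^2 + x^5/192 - 5*x^4/192 - 5*x^3/84


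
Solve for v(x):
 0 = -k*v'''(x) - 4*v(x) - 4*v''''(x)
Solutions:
 v(x) = C1*exp(x*(-3*k - sqrt(3)*sqrt(3*k^2 + 16*6^(1/3)*(9*k^2 + sqrt(3)*sqrt(27*k^4 - 65536))^(1/3) + 512*6^(2/3)/(9*k^2 + sqrt(3)*sqrt(27*k^4 - 65536))^(1/3)) + sqrt(6)*sqrt(3*sqrt(3)*k^3/sqrt(3*k^2 + 16*6^(1/3)*(9*k^2 + sqrt(3)*sqrt(27*k^4 - 65536))^(1/3) + 512*6^(2/3)/(9*k^2 + sqrt(3)*sqrt(27*k^4 - 65536))^(1/3)) + 3*k^2 - 8*6^(1/3)*(9*k^2 + sqrt(3)*sqrt(27*k^4 - 65536))^(1/3) - 256*6^(2/3)/(9*k^2 + sqrt(3)*sqrt(27*k^4 - 65536))^(1/3)))/48) + C2*exp(x*(-3*k + sqrt(3)*sqrt(3*k^2 + 16*6^(1/3)*(9*k^2 + sqrt(3)*sqrt(27*k^4 - 65536))^(1/3) + 512*6^(2/3)/(9*k^2 + sqrt(3)*sqrt(27*k^4 - 65536))^(1/3)) - sqrt(6)*sqrt(-3*sqrt(3)*k^3/sqrt(3*k^2 + 16*6^(1/3)*(9*k^2 + sqrt(3)*sqrt(27*k^4 - 65536))^(1/3) + 512*6^(2/3)/(9*k^2 + sqrt(3)*sqrt(27*k^4 - 65536))^(1/3)) + 3*k^2 - 8*6^(1/3)*(9*k^2 + sqrt(3)*sqrt(27*k^4 - 65536))^(1/3) - 256*6^(2/3)/(9*k^2 + sqrt(3)*sqrt(27*k^4 - 65536))^(1/3)))/48) + C3*exp(x*(-3*k + sqrt(3)*sqrt(3*k^2 + 16*6^(1/3)*(9*k^2 + sqrt(3)*sqrt(27*k^4 - 65536))^(1/3) + 512*6^(2/3)/(9*k^2 + sqrt(3)*sqrt(27*k^4 - 65536))^(1/3)) + sqrt(6)*sqrt(-3*sqrt(3)*k^3/sqrt(3*k^2 + 16*6^(1/3)*(9*k^2 + sqrt(3)*sqrt(27*k^4 - 65536))^(1/3) + 512*6^(2/3)/(9*k^2 + sqrt(3)*sqrt(27*k^4 - 65536))^(1/3)) + 3*k^2 - 8*6^(1/3)*(9*k^2 + sqrt(3)*sqrt(27*k^4 - 65536))^(1/3) - 256*6^(2/3)/(9*k^2 + sqrt(3)*sqrt(27*k^4 - 65536))^(1/3)))/48) + C4*exp(-x*(3*k + sqrt(3)*sqrt(3*k^2 + 16*6^(1/3)*(9*k^2 + sqrt(3)*sqrt(27*k^4 - 65536))^(1/3) + 512*6^(2/3)/(9*k^2 + sqrt(3)*sqrt(27*k^4 - 65536))^(1/3)) + sqrt(6)*sqrt(3*sqrt(3)*k^3/sqrt(3*k^2 + 16*6^(1/3)*(9*k^2 + sqrt(3)*sqrt(27*k^4 - 65536))^(1/3) + 512*6^(2/3)/(9*k^2 + sqrt(3)*sqrt(27*k^4 - 65536))^(1/3)) + 3*k^2 - 8*6^(1/3)*(9*k^2 + sqrt(3)*sqrt(27*k^4 - 65536))^(1/3) - 256*6^(2/3)/(9*k^2 + sqrt(3)*sqrt(27*k^4 - 65536))^(1/3)))/48)


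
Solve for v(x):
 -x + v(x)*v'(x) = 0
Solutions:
 v(x) = -sqrt(C1 + x^2)
 v(x) = sqrt(C1 + x^2)


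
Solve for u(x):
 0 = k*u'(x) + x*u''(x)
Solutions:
 u(x) = C1 + x^(1 - re(k))*(C2*sin(log(x)*Abs(im(k))) + C3*cos(log(x)*im(k)))


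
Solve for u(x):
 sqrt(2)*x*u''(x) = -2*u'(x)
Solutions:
 u(x) = C1 + C2*x^(1 - sqrt(2))


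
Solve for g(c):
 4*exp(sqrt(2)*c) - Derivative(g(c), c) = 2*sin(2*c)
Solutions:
 g(c) = C1 + 2*sqrt(2)*exp(sqrt(2)*c) + cos(2*c)


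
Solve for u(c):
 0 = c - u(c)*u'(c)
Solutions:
 u(c) = -sqrt(C1 + c^2)
 u(c) = sqrt(C1 + c^2)


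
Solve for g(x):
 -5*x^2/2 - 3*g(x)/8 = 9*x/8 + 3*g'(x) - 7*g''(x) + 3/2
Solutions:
 g(x) = C1*exp(x*(6 - sqrt(78))/28) + C2*exp(x*(6 + sqrt(78))/28) - 20*x^2/3 + 311*x/3 - 9740/9


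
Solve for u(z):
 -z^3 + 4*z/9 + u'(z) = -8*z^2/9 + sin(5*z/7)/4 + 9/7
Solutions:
 u(z) = C1 + z^4/4 - 8*z^3/27 - 2*z^2/9 + 9*z/7 - 7*cos(5*z/7)/20


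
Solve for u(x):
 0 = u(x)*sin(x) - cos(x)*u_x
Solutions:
 u(x) = C1/cos(x)


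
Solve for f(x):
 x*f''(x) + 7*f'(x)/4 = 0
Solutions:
 f(x) = C1 + C2/x^(3/4)


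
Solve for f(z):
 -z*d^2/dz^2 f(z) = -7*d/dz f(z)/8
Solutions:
 f(z) = C1 + C2*z^(15/8)


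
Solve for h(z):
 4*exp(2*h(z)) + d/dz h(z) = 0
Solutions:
 h(z) = log(-sqrt(-1/(C1 - 4*z))) - log(2)/2
 h(z) = log(-1/(C1 - 4*z))/2 - log(2)/2


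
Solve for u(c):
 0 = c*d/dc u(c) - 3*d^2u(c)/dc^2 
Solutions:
 u(c) = C1 + C2*erfi(sqrt(6)*c/6)


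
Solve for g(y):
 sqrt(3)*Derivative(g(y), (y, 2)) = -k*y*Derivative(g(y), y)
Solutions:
 g(y) = Piecewise((-sqrt(2)*3^(1/4)*sqrt(pi)*C1*erf(sqrt(2)*3^(3/4)*sqrt(k)*y/6)/(2*sqrt(k)) - C2, (k > 0) | (k < 0)), (-C1*y - C2, True))


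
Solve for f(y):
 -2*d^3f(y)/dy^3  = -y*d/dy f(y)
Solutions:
 f(y) = C1 + Integral(C2*airyai(2^(2/3)*y/2) + C3*airybi(2^(2/3)*y/2), y)


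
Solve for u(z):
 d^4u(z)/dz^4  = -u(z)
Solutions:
 u(z) = (C1*sin(sqrt(2)*z/2) + C2*cos(sqrt(2)*z/2))*exp(-sqrt(2)*z/2) + (C3*sin(sqrt(2)*z/2) + C4*cos(sqrt(2)*z/2))*exp(sqrt(2)*z/2)


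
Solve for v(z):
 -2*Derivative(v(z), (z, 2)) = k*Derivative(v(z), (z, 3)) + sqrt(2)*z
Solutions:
 v(z) = C1 + C2*z + C3*exp(-2*z/k) + sqrt(2)*k*z^2/8 - sqrt(2)*z^3/12


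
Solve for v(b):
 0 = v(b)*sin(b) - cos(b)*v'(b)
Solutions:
 v(b) = C1/cos(b)


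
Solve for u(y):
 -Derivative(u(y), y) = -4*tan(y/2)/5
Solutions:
 u(y) = C1 - 8*log(cos(y/2))/5


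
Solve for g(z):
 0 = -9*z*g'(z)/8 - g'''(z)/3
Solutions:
 g(z) = C1 + Integral(C2*airyai(-3*z/2) + C3*airybi(-3*z/2), z)


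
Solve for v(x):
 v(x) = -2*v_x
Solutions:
 v(x) = C1*exp(-x/2)


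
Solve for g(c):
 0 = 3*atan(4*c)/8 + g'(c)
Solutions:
 g(c) = C1 - 3*c*atan(4*c)/8 + 3*log(16*c^2 + 1)/64


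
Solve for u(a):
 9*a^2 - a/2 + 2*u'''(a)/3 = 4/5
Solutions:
 u(a) = C1 + C2*a + C3*a^2 - 9*a^5/40 + a^4/32 + a^3/5


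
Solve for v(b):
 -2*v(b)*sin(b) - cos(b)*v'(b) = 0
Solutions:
 v(b) = C1*cos(b)^2


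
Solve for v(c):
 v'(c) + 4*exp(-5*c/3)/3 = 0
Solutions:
 v(c) = C1 + 4*exp(-5*c/3)/5


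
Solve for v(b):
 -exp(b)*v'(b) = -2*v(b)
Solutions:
 v(b) = C1*exp(-2*exp(-b))


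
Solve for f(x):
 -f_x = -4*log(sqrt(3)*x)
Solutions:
 f(x) = C1 + 4*x*log(x) - 4*x + x*log(9)


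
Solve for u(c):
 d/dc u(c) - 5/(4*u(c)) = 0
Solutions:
 u(c) = -sqrt(C1 + 10*c)/2
 u(c) = sqrt(C1 + 10*c)/2


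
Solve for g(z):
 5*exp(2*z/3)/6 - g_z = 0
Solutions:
 g(z) = C1 + 5*exp(2*z/3)/4


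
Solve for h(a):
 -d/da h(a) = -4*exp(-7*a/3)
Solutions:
 h(a) = C1 - 12*exp(-7*a/3)/7


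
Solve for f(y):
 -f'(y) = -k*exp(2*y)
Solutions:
 f(y) = C1 + k*exp(2*y)/2


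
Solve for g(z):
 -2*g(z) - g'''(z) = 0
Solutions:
 g(z) = C3*exp(-2^(1/3)*z) + (C1*sin(2^(1/3)*sqrt(3)*z/2) + C2*cos(2^(1/3)*sqrt(3)*z/2))*exp(2^(1/3)*z/2)


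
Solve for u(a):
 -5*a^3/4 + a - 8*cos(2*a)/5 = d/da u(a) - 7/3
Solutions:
 u(a) = C1 - 5*a^4/16 + a^2/2 + 7*a/3 - 8*sin(a)*cos(a)/5


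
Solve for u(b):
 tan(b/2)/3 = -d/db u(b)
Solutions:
 u(b) = C1 + 2*log(cos(b/2))/3


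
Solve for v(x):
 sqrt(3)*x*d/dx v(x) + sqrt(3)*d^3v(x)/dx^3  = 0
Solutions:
 v(x) = C1 + Integral(C2*airyai(-x) + C3*airybi(-x), x)


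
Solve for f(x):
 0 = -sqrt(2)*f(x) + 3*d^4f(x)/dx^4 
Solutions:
 f(x) = C1*exp(-2^(1/8)*3^(3/4)*x/3) + C2*exp(2^(1/8)*3^(3/4)*x/3) + C3*sin(2^(1/8)*3^(3/4)*x/3) + C4*cos(2^(1/8)*3^(3/4)*x/3)


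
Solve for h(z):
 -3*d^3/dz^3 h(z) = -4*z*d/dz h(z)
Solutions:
 h(z) = C1 + Integral(C2*airyai(6^(2/3)*z/3) + C3*airybi(6^(2/3)*z/3), z)


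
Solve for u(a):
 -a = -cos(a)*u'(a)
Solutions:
 u(a) = C1 + Integral(a/cos(a), a)


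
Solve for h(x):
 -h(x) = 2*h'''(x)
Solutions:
 h(x) = C3*exp(-2^(2/3)*x/2) + (C1*sin(2^(2/3)*sqrt(3)*x/4) + C2*cos(2^(2/3)*sqrt(3)*x/4))*exp(2^(2/3)*x/4)


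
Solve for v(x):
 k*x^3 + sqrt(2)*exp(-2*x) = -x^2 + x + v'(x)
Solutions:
 v(x) = C1 + k*x^4/4 + x^3/3 - x^2/2 - sqrt(2)*exp(-2*x)/2


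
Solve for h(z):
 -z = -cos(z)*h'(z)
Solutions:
 h(z) = C1 + Integral(z/cos(z), z)


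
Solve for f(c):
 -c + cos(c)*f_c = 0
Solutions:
 f(c) = C1 + Integral(c/cos(c), c)


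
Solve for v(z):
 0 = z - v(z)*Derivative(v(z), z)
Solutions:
 v(z) = -sqrt(C1 + z^2)
 v(z) = sqrt(C1 + z^2)


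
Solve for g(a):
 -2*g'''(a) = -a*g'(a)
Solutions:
 g(a) = C1 + Integral(C2*airyai(2^(2/3)*a/2) + C3*airybi(2^(2/3)*a/2), a)


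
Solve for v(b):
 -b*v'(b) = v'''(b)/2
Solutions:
 v(b) = C1 + Integral(C2*airyai(-2^(1/3)*b) + C3*airybi(-2^(1/3)*b), b)


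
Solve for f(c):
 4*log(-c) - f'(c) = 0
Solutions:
 f(c) = C1 + 4*c*log(-c) - 4*c


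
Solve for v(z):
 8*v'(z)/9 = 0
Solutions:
 v(z) = C1


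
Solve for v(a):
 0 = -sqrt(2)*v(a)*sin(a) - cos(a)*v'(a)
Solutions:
 v(a) = C1*cos(a)^(sqrt(2))


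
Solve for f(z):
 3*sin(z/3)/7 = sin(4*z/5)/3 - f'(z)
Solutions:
 f(z) = C1 + 9*cos(z/3)/7 - 5*cos(4*z/5)/12


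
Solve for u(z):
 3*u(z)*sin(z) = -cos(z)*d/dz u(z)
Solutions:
 u(z) = C1*cos(z)^3


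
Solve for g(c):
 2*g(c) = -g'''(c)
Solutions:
 g(c) = C3*exp(-2^(1/3)*c) + (C1*sin(2^(1/3)*sqrt(3)*c/2) + C2*cos(2^(1/3)*sqrt(3)*c/2))*exp(2^(1/3)*c/2)


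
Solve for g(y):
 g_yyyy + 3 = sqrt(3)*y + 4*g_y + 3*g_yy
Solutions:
 g(y) = C1 + C2*exp(-y*((sqrt(3) + 2)^(-1/3) + (sqrt(3) + 2)^(1/3))/2)*sin(sqrt(3)*y*(-(sqrt(3) + 2)^(1/3) + (sqrt(3) + 2)^(-1/3))/2) + C3*exp(-y*((sqrt(3) + 2)^(-1/3) + (sqrt(3) + 2)^(1/3))/2)*cos(sqrt(3)*y*(-(sqrt(3) + 2)^(1/3) + (sqrt(3) + 2)^(-1/3))/2) + C4*exp(y*((sqrt(3) + 2)^(-1/3) + (sqrt(3) + 2)^(1/3))) - sqrt(3)*y^2/8 + 3*sqrt(3)*y/16 + 3*y/4


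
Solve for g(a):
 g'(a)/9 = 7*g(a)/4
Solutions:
 g(a) = C1*exp(63*a/4)


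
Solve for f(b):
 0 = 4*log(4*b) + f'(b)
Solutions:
 f(b) = C1 - 4*b*log(b) - b*log(256) + 4*b


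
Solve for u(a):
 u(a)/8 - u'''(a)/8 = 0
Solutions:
 u(a) = C3*exp(a) + (C1*sin(sqrt(3)*a/2) + C2*cos(sqrt(3)*a/2))*exp(-a/2)


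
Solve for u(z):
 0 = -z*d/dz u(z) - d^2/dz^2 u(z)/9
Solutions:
 u(z) = C1 + C2*erf(3*sqrt(2)*z/2)


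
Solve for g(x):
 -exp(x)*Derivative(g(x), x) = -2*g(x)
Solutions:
 g(x) = C1*exp(-2*exp(-x))


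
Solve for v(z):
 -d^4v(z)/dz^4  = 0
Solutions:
 v(z) = C1 + C2*z + C3*z^2 + C4*z^3


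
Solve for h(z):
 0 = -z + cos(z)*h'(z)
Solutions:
 h(z) = C1 + Integral(z/cos(z), z)


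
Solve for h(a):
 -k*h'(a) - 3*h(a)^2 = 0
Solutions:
 h(a) = k/(C1*k + 3*a)


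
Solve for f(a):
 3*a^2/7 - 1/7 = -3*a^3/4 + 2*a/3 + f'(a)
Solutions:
 f(a) = C1 + 3*a^4/16 + a^3/7 - a^2/3 - a/7


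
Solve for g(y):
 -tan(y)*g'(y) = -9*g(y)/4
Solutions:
 g(y) = C1*sin(y)^(9/4)


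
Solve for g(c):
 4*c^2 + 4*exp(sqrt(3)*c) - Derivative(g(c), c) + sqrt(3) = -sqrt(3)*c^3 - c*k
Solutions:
 g(c) = C1 + sqrt(3)*c^4/4 + 4*c^3/3 + c^2*k/2 + sqrt(3)*c + 4*sqrt(3)*exp(sqrt(3)*c)/3


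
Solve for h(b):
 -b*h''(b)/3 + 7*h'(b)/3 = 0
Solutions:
 h(b) = C1 + C2*b^8


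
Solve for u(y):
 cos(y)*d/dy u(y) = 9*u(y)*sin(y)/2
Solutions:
 u(y) = C1/cos(y)^(9/2)


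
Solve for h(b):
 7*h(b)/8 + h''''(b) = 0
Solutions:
 h(b) = (C1*sin(2^(3/4)*7^(1/4)*b/4) + C2*cos(2^(3/4)*7^(1/4)*b/4))*exp(-2^(3/4)*7^(1/4)*b/4) + (C3*sin(2^(3/4)*7^(1/4)*b/4) + C4*cos(2^(3/4)*7^(1/4)*b/4))*exp(2^(3/4)*7^(1/4)*b/4)


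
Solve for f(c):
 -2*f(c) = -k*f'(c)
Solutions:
 f(c) = C1*exp(2*c/k)


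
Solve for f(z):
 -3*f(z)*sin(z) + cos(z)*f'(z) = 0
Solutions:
 f(z) = C1/cos(z)^3


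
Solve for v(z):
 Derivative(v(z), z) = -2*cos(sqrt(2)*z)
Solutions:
 v(z) = C1 - sqrt(2)*sin(sqrt(2)*z)


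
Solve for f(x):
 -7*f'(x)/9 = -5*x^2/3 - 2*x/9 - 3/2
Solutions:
 f(x) = C1 + 5*x^3/7 + x^2/7 + 27*x/14


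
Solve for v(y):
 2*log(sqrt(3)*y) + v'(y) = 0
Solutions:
 v(y) = C1 - 2*y*log(y) - y*log(3) + 2*y


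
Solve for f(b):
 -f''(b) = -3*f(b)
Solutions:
 f(b) = C1*exp(-sqrt(3)*b) + C2*exp(sqrt(3)*b)


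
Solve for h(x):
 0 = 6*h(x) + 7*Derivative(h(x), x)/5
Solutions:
 h(x) = C1*exp(-30*x/7)


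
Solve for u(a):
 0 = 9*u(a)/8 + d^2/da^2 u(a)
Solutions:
 u(a) = C1*sin(3*sqrt(2)*a/4) + C2*cos(3*sqrt(2)*a/4)


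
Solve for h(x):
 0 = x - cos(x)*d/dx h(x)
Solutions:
 h(x) = C1 + Integral(x/cos(x), x)


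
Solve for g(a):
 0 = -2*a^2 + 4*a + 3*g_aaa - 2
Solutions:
 g(a) = C1 + C2*a + C3*a^2 + a^5/90 - a^4/18 + a^3/9


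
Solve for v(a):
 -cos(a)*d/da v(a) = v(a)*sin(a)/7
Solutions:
 v(a) = C1*cos(a)^(1/7)
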